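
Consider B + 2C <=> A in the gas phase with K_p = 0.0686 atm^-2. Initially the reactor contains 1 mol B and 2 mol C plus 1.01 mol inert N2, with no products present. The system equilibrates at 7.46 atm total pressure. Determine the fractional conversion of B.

X = 0.364

Take 1 mol B as basis and let X be its fractional conversion, so ξ = X.
Mole table: n_B = 1 − X; n_C = 2 − 2X; n_A = X; n_I = 1.01 (inert).
Total moles n_T = 4.01 − 2X.
y_i = n_i/n_T, p_i = y_i·P. K_p = p_A / (p_B p_C^2).
This yields a degree-3 equation in X; solving on (0,1), X = 0.364.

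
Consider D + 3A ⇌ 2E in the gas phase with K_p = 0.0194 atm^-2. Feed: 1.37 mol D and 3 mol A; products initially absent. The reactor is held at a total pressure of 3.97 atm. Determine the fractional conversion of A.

X = 0.253

Take 3 mol A as basis and let X be its fractional conversion, so ξ = X.
At extent ξ: n_D = 1.37 − X; n_A = 3 − 3X; n_E = 2X.
Total moles n_T = 4.37 − 2X.
With p_i = (n_i/n_T)P, K_p = p_E^2 / (p_D p_A^3).
Substituting and setting equal to 0.0194 atm^-2 gives a polynomial in X; the root in (0,1) is X = 0.253.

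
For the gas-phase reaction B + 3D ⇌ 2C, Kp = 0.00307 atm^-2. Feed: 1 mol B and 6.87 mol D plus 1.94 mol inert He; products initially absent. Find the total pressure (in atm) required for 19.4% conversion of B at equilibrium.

Basis: 1 mol B initially; let X = conversion of B. Extent ξ = X.
Moles: n_B = 1 − X; n_D = 6.87 − 3X; n_C = 2X; n_I = 1.94 (inert).
Total moles n_T = 9.81 − 2X.
Kp = p_C^2 / (p_B p_D^3) with p_i = (n_i/n_T)·P.
At X = 0.194: the mole-fraction product g(X) = Π y_i^ν_i = 0.06669. Since Kp = g(X)·P^{-2}, P = (g/Kp)^(1/2) = (0.06669/0.00307)^(1/2) = 4.66 atm.

P = 4.66 atm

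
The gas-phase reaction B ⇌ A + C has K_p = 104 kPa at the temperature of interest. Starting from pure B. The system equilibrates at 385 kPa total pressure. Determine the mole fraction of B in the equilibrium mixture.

y_B = 0.369

Take 1 mol B as basis and let X be its fractional conversion, so ξ = X.
Species balance: n_B = 1 − X; n_A = X; n_C = X.
n_T = Σnᵢ = 1 + X.
Mole fractions y_i = n_i/n_T; K_p = p_A p_C / (p_B) with p_i = y_i·P.
Equating to 104 kPa and solving on 0 < X < 1: X = 0.461.
Then n_B = 0.539, n_T = 1.46, so y_B = 0.369.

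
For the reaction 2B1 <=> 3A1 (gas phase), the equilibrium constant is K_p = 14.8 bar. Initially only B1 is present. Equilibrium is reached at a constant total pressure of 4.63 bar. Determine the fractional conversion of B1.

X = 0.590

Take 1 mol B1 as basis and let X be its fractional conversion, so ξ = 0.5X.
Mole table: n_B1 = 1 − X; n_A1 = 1.5X.
Total moles n_T = 1 + 0.5X.
Mole fractions y_i = n_i/n_T; K_p = p_A1^3 / (p_B1^2) with p_i = y_i·P.
Substituting and setting equal to 14.8 bar gives a polynomial in X; the root in (0,1) is X = 0.590.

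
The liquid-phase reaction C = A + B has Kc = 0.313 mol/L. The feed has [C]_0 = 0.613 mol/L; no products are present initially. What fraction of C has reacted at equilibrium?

X = 0.504

Let X = conversion of C; extent ξ = 0.613·X mol/L.
Concentrations: [C] = 0.613 − 0.613X; [A] = 0.613X; [B] = 0.613X.
Kc = [A] [B] / ([C]).
Solving Kc = 0.313 for X ∈ (0,1): X = 0.504.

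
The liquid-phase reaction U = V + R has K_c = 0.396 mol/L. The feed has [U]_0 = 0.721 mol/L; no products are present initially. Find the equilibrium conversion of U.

X = 0.516

Let X = conversion of U; extent ξ = 0.721·X mol/L.
Concentrations: [U] = 0.721 − 0.721X; [V] = 0.721X; [R] = 0.721X.
K_c = [V] [R] / ([U]).
This equals 0.396 at X = 0.516 (the root in 0 < X < 1).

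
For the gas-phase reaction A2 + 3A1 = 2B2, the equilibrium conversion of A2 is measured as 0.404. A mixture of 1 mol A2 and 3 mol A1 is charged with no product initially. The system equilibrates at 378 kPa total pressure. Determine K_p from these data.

K_p = 1.37e-05 kPa^-2

Basis: 1 mol A2 initially; let X = conversion of A2. Extent ξ = X.
Mole table: n_A2 = 1 − X; n_A1 = 3 − 3X; n_B2 = 2X.
n_T = Σnᵢ = 4 − 2X.
At X = 0.404: n_A2 = 0.596, n_A1 = 1.79, n_B2 = 0.808, n_T = 3.19.
p_i = (n_i/n_T)·P. K_p = p_B2^2 / (p_A2 p_A1^3) = 1.37e-05 kPa^-2.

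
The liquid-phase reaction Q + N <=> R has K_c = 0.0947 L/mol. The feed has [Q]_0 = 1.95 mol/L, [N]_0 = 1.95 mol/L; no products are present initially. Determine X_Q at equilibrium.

X = 0.137

Let X = conversion of Q; extent ξ = 1.95·X mol/L.
Concentrations: [Q] = 1.95 − 1.95X; [N] = 1.95 − 1.95X; [R] = 1.95X.
K_c = [R] / ([Q] [N]).
Solving K_c = 0.0947 for X ∈ (0,1): X = 0.137.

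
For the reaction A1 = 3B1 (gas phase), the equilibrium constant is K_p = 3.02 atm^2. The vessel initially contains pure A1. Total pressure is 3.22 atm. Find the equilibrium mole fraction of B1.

Basis: 1 mol A1 initially; let X = conversion of A1. Extent ξ = X.
Species balance: n_A1 = 1 − X; n_B1 = 3X.
Summing: n_T = 1 + 2X.
Mole fractions y_i = n_i/n_T; K_p = p_B1^3 / (p_A1) with p_i = y_i·P.
This yields a degree-3 equation in X; solving on (0,1), X = 0.265.
Then n_B1 = 0.794, n_T = 1.53, so y_B1 = 0.519.

y_B1 = 0.519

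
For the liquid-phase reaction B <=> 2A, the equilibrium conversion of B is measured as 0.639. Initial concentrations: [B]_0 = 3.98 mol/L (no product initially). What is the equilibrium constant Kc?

Kc = 18 mol/L

Let X = conversion of B.
Concentrations: [B] = 3.98 − 3.98X; [A] = 7.96X.
At X = 0.639: [B] = 1.44, [A] = 5.09.
Kc = [A]^2 / ([B]) = 18 mol/L.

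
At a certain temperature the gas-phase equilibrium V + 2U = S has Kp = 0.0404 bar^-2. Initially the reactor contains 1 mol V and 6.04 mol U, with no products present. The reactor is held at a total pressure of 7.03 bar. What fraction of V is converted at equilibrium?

Basis: 1 mol V initially; let X = conversion of V. Extent ξ = X.
Mole table: n_V = 1 − X; n_U = 6.04 − 2X; n_S = X.
n_T = Σnᵢ = 7.04 − 2X.
y_i = n_i/n_T, p_i = y_i·P. Kp = p_S / (p_V p_U^2).
Setting this equal to 0.0404 bar^-2 and taking the physical root (0 < X < 1) gives X = 0.579.

X = 0.579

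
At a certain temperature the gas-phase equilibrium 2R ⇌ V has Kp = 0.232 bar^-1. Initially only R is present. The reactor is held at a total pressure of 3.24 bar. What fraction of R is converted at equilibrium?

X = 0.500

Let X = conversion of R (basis 1 mol R); extent of reaction ξ = 0.5X.
Mole table: n_R = 1 − X; n_V = 0.5X.
Summing: n_T = 1 − 0.5X.
y_i = n_i/n_T, p_i = y_i·P. Kp = p_V / (p_R^2).
Equating to 0.232 bar^-1 and solving on 0 < X < 1: X = 0.500.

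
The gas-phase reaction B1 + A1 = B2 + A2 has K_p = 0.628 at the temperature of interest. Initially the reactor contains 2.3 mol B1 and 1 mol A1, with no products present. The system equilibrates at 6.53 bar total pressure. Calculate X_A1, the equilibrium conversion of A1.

X = 0.627

Let X = conversion of A1 (basis 1 mol A1); extent of reaction ξ = X.
Mole table: n_B1 = 2.3 − X; n_A1 = 1 − X; n_B2 = X; n_A2 = X.
Total moles n_T = 3.3 (Δν = 0, constant).
y_i = n_i/n_T, p_i = y_i·P. K_p = p_B2 p_A2 / (p_B1 p_A1).
This yields a degree-2 equation in X; solving on (0,1), X = 0.627.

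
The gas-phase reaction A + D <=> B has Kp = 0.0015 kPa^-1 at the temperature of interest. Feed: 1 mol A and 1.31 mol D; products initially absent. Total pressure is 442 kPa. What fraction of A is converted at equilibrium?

Take 1 mol A as basis and let X be its fractional conversion, so ξ = X.
Mole table: n_A = 1 − X; n_D = 1.31 − X; n_B = X.
Summing: n_T = 2.31 − X.
With p_i = (n_i/n_T)P, Kp = p_B / (p_A p_D).
Equating to 0.0015 kPa^-1 and solving on 0 < X < 1: X = 0.254.

X = 0.254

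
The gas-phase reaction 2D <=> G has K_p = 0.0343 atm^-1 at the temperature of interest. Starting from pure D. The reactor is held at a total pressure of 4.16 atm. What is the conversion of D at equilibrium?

Take 1 mol D as basis and let X be its fractional conversion, so ξ = 0.5X.
Species balance: n_D = 1 − X; n_G = 0.5X.
Total moles n_T = 1 − 0.5X.
Mole fractions y_i = n_i/n_T; K_p = p_G / (p_D^2) with p_i = y_i·P.
Equating to 0.0343 atm^-1 and solving on 0 < X < 1: X = 0.202.

X = 0.202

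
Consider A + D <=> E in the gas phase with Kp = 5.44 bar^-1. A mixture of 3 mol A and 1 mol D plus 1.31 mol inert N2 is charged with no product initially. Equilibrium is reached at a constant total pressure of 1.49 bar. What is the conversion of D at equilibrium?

X = 0.798

Take 1 mol D as basis and let X be its fractional conversion, so ξ = X.
Species balance: n_A = 3 − X; n_D = 1 − X; n_E = X; n_I = 1.31 (inert).
n_T = Σnᵢ = 5.31 − X.
With p_i = (n_i/n_T)P, Kp = p_E / (p_A p_D).
Setting this equal to 5.44 bar^-1 and taking the physical root (0 < X < 1) gives X = 0.798.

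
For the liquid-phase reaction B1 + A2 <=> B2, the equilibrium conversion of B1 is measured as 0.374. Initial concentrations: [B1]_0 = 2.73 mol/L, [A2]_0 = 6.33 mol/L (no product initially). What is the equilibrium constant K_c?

Let X = conversion of B1.
Concentrations: [B1] = 2.73 − 2.73X; [A2] = 6.33 − 2.73X; [B2] = 2.73X.
At X = 0.374: [B1] = 1.71, [A2] = 5.31, [B2] = 1.02.
K_c = [B2] / ([B1] [A2]) = 0.113 L/mol.

K_c = 0.113 L/mol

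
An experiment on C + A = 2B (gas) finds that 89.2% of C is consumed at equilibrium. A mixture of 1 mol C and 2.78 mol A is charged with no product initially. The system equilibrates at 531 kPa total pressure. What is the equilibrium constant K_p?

Basis: 1 mol C initially; let X = conversion of C. Extent ξ = X.
Moles: n_C = 1 − X; n_A = 2.78 − X; n_B = 2X.
Total moles n_T = 3.78 (Δν = 0, constant).
At X = 0.892: n_C = 0.108, n_A = 1.89, n_B = 1.78, n_T = 3.78.
p_i = (n_i/n_T)·P. K_p = p_B^2 / (p_C p_A) = 15.6.

K_p = 15.6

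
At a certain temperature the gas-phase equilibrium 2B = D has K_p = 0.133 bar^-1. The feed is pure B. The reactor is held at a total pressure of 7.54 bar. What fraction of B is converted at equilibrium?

X = 0.553

Basis: 1 mol B initially; let X = conversion of B. Extent ξ = 0.5X.
Moles: n_B = 1 − X; n_D = 0.5X.
Total moles n_T = 1 − 0.5X.
Mole fractions y_i = n_i/n_T; K_p = p_D / (p_B^2) with p_i = y_i·P.
Setting this equal to 0.133 bar^-1 and taking the physical root (0 < X < 1) gives X = 0.553.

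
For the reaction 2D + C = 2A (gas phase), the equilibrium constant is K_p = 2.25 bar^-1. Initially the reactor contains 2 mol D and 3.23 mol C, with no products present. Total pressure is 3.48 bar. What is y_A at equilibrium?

Let X = conversion of D (basis 2 mol D); extent of reaction ξ = X.
Mole table: n_D = 2 − 2X; n_C = 3.23 − X; n_A = 2X.
Total moles n_T = 5.23 − X.
y_i = n_i/n_T, p_i = y_i·P. K_p = p_A^2 / (p_D^2 p_C).
Equating to 2.25 bar^-1 and solving on 0 < X < 1: X = 0.677.
Then n_A = 1.35, n_T = 4.55, so y_A = 0.297.

y_A = 0.297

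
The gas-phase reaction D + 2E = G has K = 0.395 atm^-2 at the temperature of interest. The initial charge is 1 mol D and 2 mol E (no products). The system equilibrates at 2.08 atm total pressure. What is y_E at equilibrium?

Take 1 mol D as basis and let X be its fractional conversion, so ξ = X.
At extent ξ: n_D = 1 − X; n_E = 2 − 2X; n_G = X.
Summing: n_T = 3 − 2X.
Mole fractions y_i = n_i/n_T; K = p_G / (p_D p_E^2) with p_i = y_i·P.
Equating to 0.395 atm^-2 and solving on 0 < X < 1: X = 0.352.
Then n_E = 1.3, n_T = 2.3, so y_E = 0.564.

y_E = 0.564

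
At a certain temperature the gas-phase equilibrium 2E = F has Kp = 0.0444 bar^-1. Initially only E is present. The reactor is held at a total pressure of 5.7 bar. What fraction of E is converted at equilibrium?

Take 1 mol E as basis and let X be its fractional conversion, so ξ = 0.5X.
Mole table: n_E = 1 − X; n_F = 0.5X.
Summing: n_T = 1 − 0.5X.
Mole fractions y_i = n_i/n_T; Kp = p_F / (p_E^2) with p_i = y_i·P.
Setting this equal to 0.0444 bar^-1 and taking the physical root (0 < X < 1) gives X = 0.295.

X = 0.295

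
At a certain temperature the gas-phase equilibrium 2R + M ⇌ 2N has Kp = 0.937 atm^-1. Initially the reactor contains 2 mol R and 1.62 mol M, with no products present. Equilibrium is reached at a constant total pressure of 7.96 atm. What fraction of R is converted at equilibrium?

Take 2 mol R as basis and let X be its fractional conversion, so ξ = X.
At extent ξ: n_R = 2 − 2X; n_M = 1.62 − X; n_N = 2X.
Summing: n_T = 3.62 − X.
y_i = n_i/n_T, p_i = y_i·P. Kp = p_N^2 / (p_R^2 p_M).
This yields a degree-3 equation in X; solving on (0,1), X = 0.613.

X = 0.613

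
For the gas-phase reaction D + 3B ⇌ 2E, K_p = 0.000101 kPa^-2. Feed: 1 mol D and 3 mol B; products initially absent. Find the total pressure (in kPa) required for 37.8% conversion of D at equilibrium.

Basis: 1 mol D initially; let X = conversion of D. Extent ξ = X.
Species balance: n_D = 1 − X; n_B = 3 − 3X; n_E = 2X.
Summing: n_T = 4 − 2X.
K_p = p_E^2 / (p_D p_B^3) with p_i = (n_i/n_T)·P.
At X = 0.378: the mole-fraction product g(X) = Π y_i^ν_i = 1.488. Since K_p = g(X)·P^{-2}, P = (g/K_p)^(1/2) = (1.488/0.000101)^(1/2) = 121 kPa.

P = 121 kPa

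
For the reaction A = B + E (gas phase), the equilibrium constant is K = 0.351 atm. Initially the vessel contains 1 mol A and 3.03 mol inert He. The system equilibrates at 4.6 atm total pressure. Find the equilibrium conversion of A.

X = 0.438

Basis: 1 mol A initially; let X = conversion of A. Extent ξ = X.
At extent ξ: n_A = 1 − X; n_B = X; n_E = X; n_I = 3.03 (inert).
n_T = Σnᵢ = 4.03 + X.
y_i = n_i/n_T, p_i = y_i·P. K = p_B p_E / (p_A).
This yields a degree-2 equation in X; solving on (0,1), X = 0.438.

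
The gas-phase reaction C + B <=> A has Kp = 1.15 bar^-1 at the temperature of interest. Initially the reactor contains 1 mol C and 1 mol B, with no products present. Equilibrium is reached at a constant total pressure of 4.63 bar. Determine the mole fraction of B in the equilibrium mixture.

y_B = 0.285

Take 1 mol C as basis and let X be its fractional conversion, so ξ = X.
Moles: n_C = 1 − X; n_B = 1 − X; n_A = X.
Summing: n_T = 2 − X.
y_i = n_i/n_T, p_i = y_i·P. Kp = p_A / (p_C p_B).
Substituting and setting equal to 1.15 bar^-1 gives a polynomial in X; the root in (0,1) is X = 0.602.
Then n_B = 0.398, n_T = 1.4, so y_B = 0.285.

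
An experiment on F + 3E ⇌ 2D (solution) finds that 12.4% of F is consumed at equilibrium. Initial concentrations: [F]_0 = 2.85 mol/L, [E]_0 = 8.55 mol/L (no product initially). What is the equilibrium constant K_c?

Let X = conversion of F.
Concentrations: [F] = 2.85 − 2.85X; [E] = 8.55 − 8.55X; [D] = 5.7X.
At X = 0.124: [F] = 2.5, [E] = 7.49, [D] = 0.707.
K_c = [D]^2 / ([F] [E]^3) = 0.000476 (mol/L)^-2.

K_c = 0.000476 (mol/L)^-2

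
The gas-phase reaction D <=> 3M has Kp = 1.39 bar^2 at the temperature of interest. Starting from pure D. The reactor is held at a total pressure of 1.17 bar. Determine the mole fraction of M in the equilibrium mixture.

Let X = conversion of D (basis 1 mol D); extent of reaction ξ = X.
At extent ξ: n_D = 1 − X; n_M = 3X.
n_T = Σnᵢ = 1 + 2X.
Mole fractions y_i = n_i/n_T; Kp = p_M^3 / (p_D) with p_i = y_i·P.
Substituting and setting equal to 1.39 bar^2 gives a polynomial in X; the root in (0,1) is X = 0.420.
Then n_M = 1.26, n_T = 1.84, so y_M = 0.684.

y_M = 0.684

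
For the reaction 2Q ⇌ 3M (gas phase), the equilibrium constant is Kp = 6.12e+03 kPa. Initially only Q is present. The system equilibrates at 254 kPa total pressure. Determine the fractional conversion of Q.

Take 1 mol Q as basis and let X be its fractional conversion, so ξ = 0.5X.
At extent ξ: n_Q = 1 − X; n_M = 1.5X.
n_T = Σnᵢ = 1 + 0.5X.
y_i = n_i/n_T, p_i = y_i·P. Kp = p_M^3 / (p_Q^2).
Substituting and setting equal to 6.12e+03 kPa gives a polynomial in X; the root in (0,1) is X = 0.781.

X = 0.781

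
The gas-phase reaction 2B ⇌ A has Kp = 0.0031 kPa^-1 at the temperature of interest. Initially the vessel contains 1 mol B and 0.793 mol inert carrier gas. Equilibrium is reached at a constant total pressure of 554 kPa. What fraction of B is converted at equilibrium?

Basis: 1 mol B initially; let X = conversion of B. Extent ξ = 0.5X.
Mole table: n_B = 1 − X; n_A = 0.5X; n_I = 0.793 (inert).
Total moles n_T = 1.79 − 0.5X.
With p_i = (n_i/n_T)P, Kp = p_A / (p_B^2).
Substituting and setting equal to 0.0031 kPa^-1 gives a polynomial in X; the root in (0,1) is X = 0.519.

X = 0.519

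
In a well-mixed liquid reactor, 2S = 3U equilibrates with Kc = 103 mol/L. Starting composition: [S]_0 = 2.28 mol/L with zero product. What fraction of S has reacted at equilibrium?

Let X = conversion of S; extent ξ = 2.28X/2 mol/L.
Concentrations: [S] = 2.28 − 2.28X; [U] = 3.42X.
Kc = [U]^3 / ([S]^2).
Setting equal to 103 and solving for X on (0,1) gives X = 0.803.

X = 0.803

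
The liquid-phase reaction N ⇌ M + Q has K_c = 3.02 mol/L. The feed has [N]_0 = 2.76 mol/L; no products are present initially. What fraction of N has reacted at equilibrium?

Let X = conversion of N; extent ξ = 2.76·X mol/L.
Concentrations: [N] = 2.76 − 2.76X; [M] = 2.76X; [Q] = 2.76X.
K_c = [M] [Q] / ([N]).
Setting equal to 3.02 and solving for X on (0,1) gives X = 0.633.

X = 0.633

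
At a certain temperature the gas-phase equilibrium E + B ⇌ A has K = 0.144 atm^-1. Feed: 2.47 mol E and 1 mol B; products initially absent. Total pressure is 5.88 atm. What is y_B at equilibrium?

y_B = 0.205

Basis: 1 mol B initially; let X = conversion of B. Extent ξ = X.
Species balance: n_E = 2.47 − X; n_B = 1 − X; n_A = X.
n_T = Σnᵢ = 3.47 − X.
y_i = n_i/n_T, p_i = y_i·P. K = p_A / (p_E p_B).
This yields a degree-2 equation in X; solving on (0,1), X = 0.365.
Then n_B = 0.635, n_T = 3.11, so y_B = 0.205.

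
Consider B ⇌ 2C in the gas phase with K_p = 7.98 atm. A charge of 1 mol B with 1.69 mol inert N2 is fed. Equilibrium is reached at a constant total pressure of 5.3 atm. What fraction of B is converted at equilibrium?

X = 0.657

Basis: 1 mol B initially; let X = conversion of B. Extent ξ = X.
Species balance: n_B = 1 − X; n_C = 2X; n_I = 1.69 (inert).
Total moles n_T = 2.69 + X.
y_i = n_i/n_T, p_i = y_i·P. K_p = p_C^2 / (p_B).
Equating to 7.98 atm and solving on 0 < X < 1: X = 0.657.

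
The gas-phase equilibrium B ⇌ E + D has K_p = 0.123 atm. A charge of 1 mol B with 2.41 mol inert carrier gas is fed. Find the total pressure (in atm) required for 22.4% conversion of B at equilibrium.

P = 6.91 atm

Basis: 1 mol B initially; let X = conversion of B. Extent ξ = X.
At extent ξ: n_B = 1 − X; n_E = X; n_D = X; n_I = 2.41 (inert).
Summing: n_T = 3.41 + X.
K_p = p_E p_D / (p_B) with p_i = (n_i/n_T)·P.
At X = 0.224: the mole-fraction product g(X) = Π y_i^ν_i = 0.01779. Since K_p = g(X)·P^{1}, P = (K_p/g)^(1/1) = (0.123/0.01779)^(1/1) = 6.91 atm.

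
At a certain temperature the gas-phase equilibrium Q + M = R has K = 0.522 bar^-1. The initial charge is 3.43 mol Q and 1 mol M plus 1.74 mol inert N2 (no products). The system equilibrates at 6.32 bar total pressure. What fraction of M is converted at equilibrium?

Basis: 1 mol M initially; let X = conversion of M. Extent ξ = X.
Moles: n_Q = 3.43 − X; n_M = 1 − X; n_R = X; n_I = 1.74 (inert).
n_T = Σnᵢ = 6.17 − X.
Mole fractions y_i = n_i/n_T; K = p_R / (p_Q p_M) with p_i = y_i·P.
This yields a degree-2 equation in X; solving on (0,1), X = 0.625.

X = 0.625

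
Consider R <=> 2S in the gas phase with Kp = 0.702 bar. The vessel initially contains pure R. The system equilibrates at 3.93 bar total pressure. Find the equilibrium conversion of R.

X = 0.207

Take 1 mol R as basis and let X be its fractional conversion, so ξ = X.
At extent ξ: n_R = 1 − X; n_S = 2X.
Total moles n_T = 1 + X.
With p_i = (n_i/n_T)P, Kp = p_S^2 / (p_R).
This yields a degree-2 equation in X; solving on (0,1), X = 0.207.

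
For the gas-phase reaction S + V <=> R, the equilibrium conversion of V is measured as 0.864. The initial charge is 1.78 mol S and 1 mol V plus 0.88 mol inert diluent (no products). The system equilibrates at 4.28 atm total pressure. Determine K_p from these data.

Take 1 mol V as basis and let X be its fractional conversion, so ξ = X.
Mole table: n_S = 1.78 − X; n_V = 1 − X; n_R = X; n_I = 0.88 (inert).
Summing: n_T = 3.66 − X.
At X = 0.864: n_S = 0.916, n_V = 0.136, n_R = 0.864, n_T = 2.8.
p_i = (n_i/n_T)·P. K_p = p_R / (p_S p_V) = 4.53 atm^-1.

K_p = 4.53 atm^-1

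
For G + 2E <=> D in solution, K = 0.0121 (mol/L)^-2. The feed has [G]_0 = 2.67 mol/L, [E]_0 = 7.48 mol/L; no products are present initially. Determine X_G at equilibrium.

X = 0.296

Let X = conversion of G; extent ξ = 2.67·X mol/L.
Concentrations: [G] = 2.67 − 2.67X; [E] = 7.48 − 5.34X; [D] = 2.67X.
K = [D] / ([G] [E]^2).
Solving K = 0.0121 for X ∈ (0,1): X = 0.296.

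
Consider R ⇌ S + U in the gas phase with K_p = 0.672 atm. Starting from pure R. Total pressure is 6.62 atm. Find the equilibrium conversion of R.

X = 0.304

Let X = conversion of R (basis 1 mol R); extent of reaction ξ = X.
Mole table: n_R = 1 − X; n_S = X; n_U = X.
Summing: n_T = 1 + X.
Mole fractions y_i = n_i/n_T; K_p = p_S p_U / (p_R) with p_i = y_i·P.
Equating to 0.672 atm and solving on 0 < X < 1: X = 0.304.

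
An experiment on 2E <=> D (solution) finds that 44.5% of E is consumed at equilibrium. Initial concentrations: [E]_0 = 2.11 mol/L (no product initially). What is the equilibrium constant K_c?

Let X = conversion of E.
Concentrations: [E] = 2.11 − 2.11X; [D] = 1.05X.
At X = 0.445: [E] = 1.17, [D] = 0.469.
K_c = [D] / ([E]^2) = 0.342 L/mol.

K_c = 0.342 L/mol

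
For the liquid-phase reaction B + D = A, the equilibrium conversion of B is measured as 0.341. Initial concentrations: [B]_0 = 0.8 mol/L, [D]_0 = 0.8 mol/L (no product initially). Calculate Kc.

Kc = 0.982 L/mol

Let X = conversion of B.
Concentrations: [B] = 0.8 − 0.8X; [D] = 0.8 − 0.8X; [A] = 0.8X.
At X = 0.341: [B] = 0.527, [D] = 0.527, [A] = 0.273.
Kc = [A] / ([B] [D]) = 0.982 L/mol.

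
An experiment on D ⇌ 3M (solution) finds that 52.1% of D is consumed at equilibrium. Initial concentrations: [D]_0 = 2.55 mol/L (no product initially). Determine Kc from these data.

Kc = 51.8 (mol/L)^2

Let X = conversion of D.
Concentrations: [D] = 2.55 − 2.55X; [M] = 7.65X.
At X = 0.521: [D] = 1.22, [M] = 3.99.
Kc = [M]^3 / ([D]) = 51.8 (mol/L)^2.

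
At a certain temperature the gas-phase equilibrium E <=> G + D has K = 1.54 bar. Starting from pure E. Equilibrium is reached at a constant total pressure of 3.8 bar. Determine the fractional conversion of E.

X = 0.537

Let X = conversion of E (basis 1 mol E); extent of reaction ξ = X.
Moles: n_E = 1 − X; n_G = X; n_D = X.
Summing: n_T = 1 + X.
Mole fractions y_i = n_i/n_T; K = p_G p_D / (p_E) with p_i = y_i·P.
Equating to 1.54 bar and solving on 0 < X < 1: X = 0.537.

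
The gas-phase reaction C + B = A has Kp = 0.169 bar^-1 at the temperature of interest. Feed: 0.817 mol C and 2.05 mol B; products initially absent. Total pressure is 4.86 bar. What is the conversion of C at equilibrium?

Let X = conversion of C (basis 0.817 mol C); extent of reaction ξ = 0.817X.
At extent ξ: n_C = 0.817 − 0.817X; n_B = 2.05 − 0.817X; n_A = 0.817X.
n_T = Σnᵢ = 2.87 − 0.817X.
With p_i = (n_i/n_T)P, Kp = p_A / (p_C p_B).
This yields a degree-2 equation in X; solving on (0,1), X = 0.359.

X = 0.359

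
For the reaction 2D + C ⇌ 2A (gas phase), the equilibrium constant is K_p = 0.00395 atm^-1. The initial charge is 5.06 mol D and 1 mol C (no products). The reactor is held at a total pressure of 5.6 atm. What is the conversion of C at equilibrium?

X = 0.136

Take 1 mol C as basis and let X be its fractional conversion, so ξ = X.
Species balance: n_D = 5.06 − 2X; n_C = 1 − X; n_A = 2X.
n_T = Σnᵢ = 6.06 − X.
With p_i = (n_i/n_T)P, K_p = p_A^2 / (p_D^2 p_C).
This yields a degree-3 equation in X; solving on (0,1), X = 0.136.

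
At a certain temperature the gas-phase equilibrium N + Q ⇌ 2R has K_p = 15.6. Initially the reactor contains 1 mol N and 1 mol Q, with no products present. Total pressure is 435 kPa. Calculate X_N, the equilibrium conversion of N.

X = 0.664

Let X = conversion of N (basis 1 mol N); extent of reaction ξ = X.
At extent ξ: n_N = 1 − X; n_Q = 1 − X; n_R = 2X.
n_T stays at 2 (no change in mole number).
y_i = n_i/n_T, p_i = y_i·P. K_p = p_R^2 / (p_N p_Q).
Substituting and setting equal to 15.6 gives a polynomial in X; the root in (0,1) is X = 0.664.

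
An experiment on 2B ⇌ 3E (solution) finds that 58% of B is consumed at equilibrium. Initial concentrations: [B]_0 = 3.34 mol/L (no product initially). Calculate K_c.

Let X = conversion of B.
Concentrations: [B] = 3.34 − 3.34X; [E] = 5.01X.
At X = 0.58: [B] = 1.4, [E] = 2.91.
K_c = [E]^3 / ([B]^2) = 12.5 mol/L.

K_c = 12.5 mol/L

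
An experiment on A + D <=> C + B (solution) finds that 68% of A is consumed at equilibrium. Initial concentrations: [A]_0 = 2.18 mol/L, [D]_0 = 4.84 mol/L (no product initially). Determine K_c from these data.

Let X = conversion of A.
Concentrations: [A] = 2.18 − 2.18X; [D] = 4.84 − 2.18X; [C] = 2.18X; [B] = 2.18X.
At X = 0.68: [A] = 0.698, [D] = 3.36, [C] = 1.48, [B] = 1.48.
K_c = [C] [B] / ([A] [D]) = 0.938.

K_c = 0.938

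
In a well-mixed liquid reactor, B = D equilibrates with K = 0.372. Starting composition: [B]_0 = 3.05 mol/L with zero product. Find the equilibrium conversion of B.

X = 0.271

Let X = conversion of B; extent ξ = 3.05·X mol/L.
Concentrations: [B] = 3.05 − 3.05X; [D] = 3.05X.
K = [D] / ([B]).
Equating to 0.372: the physical root is X = 0.271.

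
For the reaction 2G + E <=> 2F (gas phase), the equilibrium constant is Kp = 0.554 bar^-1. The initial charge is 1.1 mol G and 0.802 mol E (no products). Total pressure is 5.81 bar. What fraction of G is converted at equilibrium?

Take 1.1 mol G as basis and let X be its fractional conversion, so ξ = 0.55X.
Moles: n_G = 1.1 − 1.1X; n_E = 0.802 − 0.55X; n_F = 1.1X.
Summing: n_T = 1.9 − 0.55X.
y_i = n_i/n_T, p_i = y_i·P. Kp = p_F^2 / (p_G^2 p_E).
Equating to 0.554 bar^-1 and solving on 0 < X < 1: X = 0.505.

X = 0.505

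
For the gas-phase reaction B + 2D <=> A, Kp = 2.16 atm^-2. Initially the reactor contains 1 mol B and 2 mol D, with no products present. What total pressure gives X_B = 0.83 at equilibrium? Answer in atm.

P = 5.93 atm

Let X = conversion of B (basis 1 mol B); extent of reaction ξ = X.
Mole table: n_B = 1 − X; n_D = 2 − 2X; n_A = X.
Total moles n_T = 3 − 2X.
Kp = p_A / (p_B p_D^2) with p_i = (n_i/n_T)·P.
At X = 0.83: the mole-fraction product g(X) = Π y_i^ν_i = 75.84. Since Kp = g(X)·P^{-2}, P = (g/Kp)^(1/2) = (75.84/2.16)^(1/2) = 5.93 atm.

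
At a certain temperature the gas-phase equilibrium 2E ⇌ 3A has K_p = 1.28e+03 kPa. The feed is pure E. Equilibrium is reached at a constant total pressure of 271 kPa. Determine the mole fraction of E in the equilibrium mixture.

Basis: 1 mol E initially; let X = conversion of E. Extent ξ = 0.5X.
Mole table: n_E = 1 − X; n_A = 1.5X.
n_T = Σnᵢ = 1 + 0.5X.
Mole fractions y_i = n_i/n_T; K_p = p_A^3 / (p_E^2) with p_i = y_i·P.
Substituting and setting equal to 1.28e+03 kPa gives a polynomial in X; the root in (0,1) is X = 0.631.
Then n_E = 0.369, n_T = 1.32, so y_E = 0.281.

y_E = 0.281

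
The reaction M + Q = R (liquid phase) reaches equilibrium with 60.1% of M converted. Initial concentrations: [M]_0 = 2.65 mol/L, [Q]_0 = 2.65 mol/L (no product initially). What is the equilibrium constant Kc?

Let X = conversion of M.
Concentrations: [M] = 2.65 − 2.65X; [Q] = 2.65 − 2.65X; [R] = 2.65X.
At X = 0.601: [M] = 1.06, [Q] = 1.06, [R] = 1.59.
Kc = [R] / ([M] [Q]) = 1.42 L/mol.

Kc = 1.42 L/mol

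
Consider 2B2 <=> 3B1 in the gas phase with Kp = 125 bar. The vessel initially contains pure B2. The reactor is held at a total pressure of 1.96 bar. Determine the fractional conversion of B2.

X = 0.849

Let X = conversion of B2 (basis 1 mol B2); extent of reaction ξ = 0.5X.
Moles: n_B2 = 1 − X; n_B1 = 1.5X.
Total moles n_T = 1 + 0.5X.
Mole fractions y_i = n_i/n_T; Kp = p_B1^3 / (p_B2^2) with p_i = y_i·P.
Substituting and setting equal to 125 bar gives a polynomial in X; the root in (0,1) is X = 0.849.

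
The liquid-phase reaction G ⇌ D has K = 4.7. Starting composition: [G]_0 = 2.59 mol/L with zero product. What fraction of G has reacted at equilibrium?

Let X = conversion of G; extent ξ = 2.59·X mol/L.
Concentrations: [G] = 2.59 − 2.59X; [D] = 2.59X.
K = [D] / ([G]).
Solving K = 4.7 for X ∈ (0,1): X = 0.825.

X = 0.825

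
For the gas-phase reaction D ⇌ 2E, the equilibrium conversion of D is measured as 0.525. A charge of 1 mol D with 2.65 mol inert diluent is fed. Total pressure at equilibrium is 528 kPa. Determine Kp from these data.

Let X = conversion of D (basis 1 mol D); extent of reaction ξ = X.
Moles: n_D = 1 − X; n_E = 2X; n_I = 2.65 (inert).
Summing: n_T = 3.65 + X.
At X = 0.525: n_D = 0.475, n_E = 1.05, n_T = 4.17.
p_i = (n_i/n_T)·P. Kp = p_E^2 / (p_D) = 294 kPa.

Kp = 294 kPa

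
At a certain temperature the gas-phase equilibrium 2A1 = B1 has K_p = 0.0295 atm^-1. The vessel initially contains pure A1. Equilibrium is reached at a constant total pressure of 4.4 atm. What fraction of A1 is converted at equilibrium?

X = 0.189

Take 1 mol A1 as basis and let X be its fractional conversion, so ξ = 0.5X.
Moles: n_A1 = 1 − X; n_B1 = 0.5X.
Total moles n_T = 1 − 0.5X.
y_i = n_i/n_T, p_i = y_i·P. K_p = p_B1 / (p_A1^2).
Substituting and setting equal to 0.0295 atm^-1 gives a polynomial in X; the root in (0,1) is X = 0.189.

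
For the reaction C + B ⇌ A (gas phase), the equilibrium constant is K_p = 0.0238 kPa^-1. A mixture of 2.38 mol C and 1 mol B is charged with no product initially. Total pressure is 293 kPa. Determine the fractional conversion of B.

X = 0.810

Basis: 1 mol B initially; let X = conversion of B. Extent ξ = X.
Species balance: n_C = 2.38 − X; n_B = 1 − X; n_A = X.
Summing: n_T = 3.38 − X.
y_i = n_i/n_T, p_i = y_i·P. K_p = p_A / (p_C p_B).
Substituting and setting equal to 0.0238 kPa^-1 gives a polynomial in X; the root in (0,1) is X = 0.810.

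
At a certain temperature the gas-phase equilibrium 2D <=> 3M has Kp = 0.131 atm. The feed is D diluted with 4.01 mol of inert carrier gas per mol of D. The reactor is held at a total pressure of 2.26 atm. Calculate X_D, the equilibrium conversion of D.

Basis: 1 mol D initially; let X = conversion of D. Extent ξ = 0.5X.
At extent ξ: n_D = 1 − X; n_M = 1.5X; n_I = 4.01 (inert).
Total moles n_T = 5.01 + 0.5X.
y_i = n_i/n_T, p_i = y_i·P. Kp = p_M^3 / (p_D^2).
Setting this equal to 0.131 atm and taking the physical root (0 < X < 1) gives X = 0.339.

X = 0.339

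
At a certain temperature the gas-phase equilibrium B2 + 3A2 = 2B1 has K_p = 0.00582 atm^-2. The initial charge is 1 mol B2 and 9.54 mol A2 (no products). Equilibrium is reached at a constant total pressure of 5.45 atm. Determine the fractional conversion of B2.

Basis: 1 mol B2 initially; let X = conversion of B2. Extent ξ = X.
Species balance: n_B2 = 1 − X; n_A2 = 9.54 − 3X; n_B1 = 2X.
n_T = Σnᵢ = 10.5 − 2X.
y_i = n_i/n_T, p_i = y_i·P. K_p = p_B1^2 / (p_B2 p_A2^3).
Setting this equal to 0.00582 atm^-2 and taking the physical root (0 < X < 1) gives X = 0.399.

X = 0.399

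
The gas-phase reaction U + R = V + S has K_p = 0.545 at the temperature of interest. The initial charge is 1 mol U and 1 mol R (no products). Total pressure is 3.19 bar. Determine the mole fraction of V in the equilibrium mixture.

y_V = 0.212

Basis: 1 mol U initially; let X = conversion of U. Extent ξ = X.
At extent ξ: n_U = 1 − X; n_R = 1 − X; n_V = X; n_S = X.
n_T stays at 2 (no change in mole number).
Mole fractions y_i = n_i/n_T; K_p = p_V p_S / (p_U p_R) with p_i = y_i·P.
Substituting and setting equal to 0.545 gives a polynomial in X; the root in (0,1) is X = 0.425.
Then n_V = 0.425, n_T = 2, so y_V = 0.212.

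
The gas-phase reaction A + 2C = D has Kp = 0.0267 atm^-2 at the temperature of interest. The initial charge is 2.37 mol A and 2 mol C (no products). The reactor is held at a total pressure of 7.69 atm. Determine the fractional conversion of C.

Let X = conversion of C (basis 2 mol C); extent of reaction ξ = X.
At extent ξ: n_A = 2.37 − X; n_C = 2 − 2X; n_D = X.
Summing: n_T = 4.37 − 2X.
y_i = n_i/n_T, p_i = y_i·P. Kp = p_D / (p_A p_C^2).
This yields a degree-3 equation in X; solving on (0,1), X = 0.375.

X = 0.375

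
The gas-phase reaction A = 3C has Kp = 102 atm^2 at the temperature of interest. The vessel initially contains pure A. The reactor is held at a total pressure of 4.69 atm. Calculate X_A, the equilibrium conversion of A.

X = 0.675

Let X = conversion of A (basis 1 mol A); extent of reaction ξ = X.
At extent ξ: n_A = 1 − X; n_C = 3X.
Summing: n_T = 1 + 2X.
With p_i = (n_i/n_T)P, Kp = p_C^3 / (p_A).
This yields a degree-3 equation in X; solving on (0,1), X = 0.675.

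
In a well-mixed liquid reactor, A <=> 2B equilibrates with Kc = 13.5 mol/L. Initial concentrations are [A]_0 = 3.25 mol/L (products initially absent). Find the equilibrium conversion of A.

X = 0.624

Let X = conversion of A; extent ξ = 3.25·X mol/L.
Concentrations: [A] = 3.25 − 3.25X; [B] = 6.5X.
Kc = [B]^2 / ([A]).
Equating to 13.5 mol/L: the physical root is X = 0.624.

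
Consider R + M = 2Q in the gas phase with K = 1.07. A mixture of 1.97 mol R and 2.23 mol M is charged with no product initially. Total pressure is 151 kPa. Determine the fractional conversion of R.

X = 0.362

Take 1.97 mol R as basis and let X be its fractional conversion, so ξ = 1.97X.
Species balance: n_R = 1.97 − 1.97X; n_M = 2.23 − 1.97X; n_Q = 3.94X.
n_T stays at 4.2 (no change in mole number).
y_i = n_i/n_T, p_i = y_i·P. K = p_Q^2 / (p_R p_M).
This yields a degree-2 equation in X; solving on (0,1), X = 0.362.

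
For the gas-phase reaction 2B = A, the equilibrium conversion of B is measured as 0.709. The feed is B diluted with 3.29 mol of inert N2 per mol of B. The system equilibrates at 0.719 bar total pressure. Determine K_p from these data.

K_p = 22.9 bar^-1

Let X = conversion of B (basis 1 mol B); extent of reaction ξ = 0.5X.
Species balance: n_B = 1 − X; n_A = 0.5X; n_I = 3.29 (inert).
n_T = Σnᵢ = 4.29 − 0.5X.
At X = 0.709: n_B = 0.291, n_A = 0.354, n_T = 3.94.
p_i = (n_i/n_T)·P. K_p = p_A / (p_B^2) = 22.9 bar^-1.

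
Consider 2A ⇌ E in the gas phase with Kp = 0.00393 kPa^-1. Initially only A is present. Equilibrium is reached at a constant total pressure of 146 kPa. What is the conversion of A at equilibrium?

X = 0.449

Let X = conversion of A (basis 1 mol A); extent of reaction ξ = 0.5X.
At extent ξ: n_A = 1 − X; n_E = 0.5X.
Total moles n_T = 1 − 0.5X.
y_i = n_i/n_T, p_i = y_i·P. Kp = p_E / (p_A^2).
This yields a degree-2 equation in X; solving on (0,1), X = 0.449.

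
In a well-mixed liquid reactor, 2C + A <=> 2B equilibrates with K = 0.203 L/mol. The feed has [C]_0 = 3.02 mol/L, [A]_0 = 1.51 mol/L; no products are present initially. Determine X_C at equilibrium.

Let X = conversion of C; extent ξ = 3.02X/2 mol/L.
Concentrations: [C] = 3.02 − 3.02X; [A] = 1.51 − 1.51X; [B] = 3.02X.
K = [B]^2 / ([C]^2 [A]).
Setting equal to 0.203 and solving for X on (0,1) gives X = 0.314.

X = 0.314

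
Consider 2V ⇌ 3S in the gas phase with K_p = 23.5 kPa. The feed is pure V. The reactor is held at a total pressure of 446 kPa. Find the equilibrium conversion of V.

X = 0.219

Let X = conversion of V (basis 1 mol V); extent of reaction ξ = 0.5X.
Mole table: n_V = 1 − X; n_S = 1.5X.
Summing: n_T = 1 + 0.5X.
Mole fractions y_i = n_i/n_T; K_p = p_S^3 / (p_V^2) with p_i = y_i·P.
Equating to 23.5 kPa and solving on 0 < X < 1: X = 0.219.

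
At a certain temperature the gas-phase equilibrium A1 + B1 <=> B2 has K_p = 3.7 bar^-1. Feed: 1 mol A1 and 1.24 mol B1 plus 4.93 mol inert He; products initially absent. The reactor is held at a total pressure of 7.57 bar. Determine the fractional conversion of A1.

Basis: 1 mol A1 initially; let X = conversion of A1. Extent ξ = X.
At extent ξ: n_A1 = 1 − X; n_B1 = 1.24 − X; n_B2 = X; n_I = 4.93 (inert).
Total moles n_T = 7.17 − X.
y_i = n_i/n_T, p_i = y_i·P. K_p = p_B2 / (p_A1 p_B1).
Equating to 3.7 bar^-1 and solving on 0 < X < 1: X = 0.700.

X = 0.700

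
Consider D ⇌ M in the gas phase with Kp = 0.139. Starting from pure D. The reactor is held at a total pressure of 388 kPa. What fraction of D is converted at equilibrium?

X = 0.122

Take 1 mol D as basis and let X be its fractional conversion, so ξ = X.
Species balance: n_D = 1 − X; n_M = X.
n_T stays at 1 (no change in mole number).
With p_i = (n_i/n_T)P, Kp = p_M / (p_D).
Equating to 0.139 and solving on 0 < X < 1: X = 0.122.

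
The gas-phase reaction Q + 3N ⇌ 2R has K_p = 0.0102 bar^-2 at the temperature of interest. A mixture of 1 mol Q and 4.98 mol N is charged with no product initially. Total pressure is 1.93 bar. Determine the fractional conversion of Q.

Let X = conversion of Q (basis 1 mol Q); extent of reaction ξ = X.
At extent ξ: n_Q = 1 − X; n_N = 4.98 − 3X; n_R = 2X.
Summing: n_T = 5.98 − 2X.
Mole fractions y_i = n_i/n_T; K_p = p_R^2 / (p_Q p_N^3) with p_i = y_i·P.
Substituting and setting equal to 0.0102 bar^-2 gives a polynomial in X; the root in (0,1) is X = 0.152.

X = 0.152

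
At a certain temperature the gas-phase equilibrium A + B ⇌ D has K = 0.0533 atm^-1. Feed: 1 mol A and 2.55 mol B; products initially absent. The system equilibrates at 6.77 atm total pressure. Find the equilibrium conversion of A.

X = 0.202

Basis: 1 mol A initially; let X = conversion of A. Extent ξ = X.
Moles: n_A = 1 − X; n_B = 2.55 − X; n_D = X.
Total moles n_T = 3.55 − X.
With p_i = (n_i/n_T)P, K = p_D / (p_A p_B).
Substituting and setting equal to 0.0533 atm^-1 gives a polynomial in X; the root in (0,1) is X = 0.202.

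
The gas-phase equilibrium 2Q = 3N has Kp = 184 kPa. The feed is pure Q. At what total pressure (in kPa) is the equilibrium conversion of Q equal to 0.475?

Basis: 1 mol Q initially; let X = conversion of Q. Extent ξ = 0.5X.
Species balance: n_Q = 1 − X; n_N = 1.5X.
n_T = Σnᵢ = 1 + 0.5X.
Kp = p_N^3 / (p_Q^2) with p_i = (n_i/n_T)·P.
At X = 0.475: the mole-fraction product g(X) = Π y_i^ν_i = 1.06. Since Kp = g(X)·P^{1}, P = (Kp/g)^(1/1) = (184/1.06)^(1/1) = 174 kPa.

P = 174 kPa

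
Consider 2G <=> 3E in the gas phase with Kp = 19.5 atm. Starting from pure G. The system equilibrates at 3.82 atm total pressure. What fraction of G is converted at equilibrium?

X = 0.639

Take 1 mol G as basis and let X be its fractional conversion, so ξ = 0.5X.
Moles: n_G = 1 − X; n_E = 1.5X.
Summing: n_T = 1 + 0.5X.
Mole fractions y_i = n_i/n_T; Kp = p_E^3 / (p_G^2) with p_i = y_i·P.
Equating to 19.5 atm and solving on 0 < X < 1: X = 0.639.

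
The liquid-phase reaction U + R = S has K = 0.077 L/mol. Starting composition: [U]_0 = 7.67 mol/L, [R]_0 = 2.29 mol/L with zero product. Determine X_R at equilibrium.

Let X = conversion of R; extent ξ = 2.29·X mol/L.
Concentrations: [U] = 7.67 − 2.29X; [R] = 2.29 − 2.29X; [S] = 2.29X.
K = [S] / ([U] [R]).
Equating to 0.077 L/mol: the physical root is X = 0.346.

X = 0.346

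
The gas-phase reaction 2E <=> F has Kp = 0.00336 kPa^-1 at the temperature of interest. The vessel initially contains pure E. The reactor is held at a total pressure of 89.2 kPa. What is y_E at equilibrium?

y_E = 0.806

Take 1 mol E as basis and let X be its fractional conversion, so ξ = 0.5X.
At extent ξ: n_E = 1 − X; n_F = 0.5X.
Summing: n_T = 1 − 0.5X.
With p_i = (n_i/n_T)P, Kp = p_F / (p_E^2).
Substituting and setting equal to 0.00336 kPa^-1 gives a polynomial in X; the root in (0,1) is X = 0.326.
Then n_E = 0.674, n_T = 0.837, so y_E = 0.806.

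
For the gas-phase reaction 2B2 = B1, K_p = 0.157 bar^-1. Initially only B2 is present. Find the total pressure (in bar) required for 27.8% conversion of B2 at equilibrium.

Basis: 1 mol B2 initially; let X = conversion of B2. Extent ξ = 0.5X.
At extent ξ: n_B2 = 1 − X; n_B1 = 0.5X.
n_T = Σnᵢ = 1 − 0.5X.
K_p = p_B1 / (p_B2^2) with p_i = (n_i/n_T)·P.
At X = 0.278: the mole-fraction product g(X) = Π y_i^ν_i = 0.2296. Since K_p = g(X)·P^{-1}, P = (g/K_p)^(1/1) = (0.2296/0.157)^(1/1) = 1.46 bar.

P = 1.46 bar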